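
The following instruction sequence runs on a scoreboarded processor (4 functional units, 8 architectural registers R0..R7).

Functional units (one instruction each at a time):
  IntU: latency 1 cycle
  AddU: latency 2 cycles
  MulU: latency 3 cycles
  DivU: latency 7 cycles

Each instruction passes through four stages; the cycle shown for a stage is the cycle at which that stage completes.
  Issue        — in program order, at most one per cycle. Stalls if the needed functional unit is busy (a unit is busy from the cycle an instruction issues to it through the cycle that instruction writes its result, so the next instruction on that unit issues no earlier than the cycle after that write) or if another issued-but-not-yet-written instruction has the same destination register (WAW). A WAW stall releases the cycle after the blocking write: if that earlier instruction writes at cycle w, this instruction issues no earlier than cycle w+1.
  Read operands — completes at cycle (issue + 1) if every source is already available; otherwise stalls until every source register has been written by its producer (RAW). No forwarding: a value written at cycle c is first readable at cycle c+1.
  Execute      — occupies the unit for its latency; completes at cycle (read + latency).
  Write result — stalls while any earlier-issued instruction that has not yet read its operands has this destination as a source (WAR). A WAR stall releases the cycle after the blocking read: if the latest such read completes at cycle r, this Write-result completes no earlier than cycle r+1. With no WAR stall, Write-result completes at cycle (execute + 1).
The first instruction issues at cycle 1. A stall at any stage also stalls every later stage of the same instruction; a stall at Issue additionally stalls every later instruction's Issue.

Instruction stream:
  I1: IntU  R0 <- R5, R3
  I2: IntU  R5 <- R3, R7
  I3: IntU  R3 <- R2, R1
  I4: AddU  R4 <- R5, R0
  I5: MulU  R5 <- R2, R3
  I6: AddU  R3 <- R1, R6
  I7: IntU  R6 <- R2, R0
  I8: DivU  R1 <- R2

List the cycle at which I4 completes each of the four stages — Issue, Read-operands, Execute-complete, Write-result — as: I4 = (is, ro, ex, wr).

I4 = (10, 11, 13, 14)

c1: I1→IntU
c2: I1 RO
c3: I1 EX
c4: I1 WR R0
c5: I2→IntU
c6: I2 RO
c7: I2 EX
c8: I2 WR R5
c9: I3→IntU
c10: I3 RO · I4→AddU
c11: I3 EX · I4 RO · I5→MulU
c12: I3 WR R3
c13: I4 EX · I5 RO
c14: I4 WR R4
c15: I6→AddU
c16: I5 EX · I6 RO · I7→IntU
c17: I5 WR R5 · I7 RO · I8→DivU
c18: I6 EX · I7 EX · I8 RO
c19: I6 WR R3 · I7 WR R6
c25: I8 EX
c26: I8 WR R1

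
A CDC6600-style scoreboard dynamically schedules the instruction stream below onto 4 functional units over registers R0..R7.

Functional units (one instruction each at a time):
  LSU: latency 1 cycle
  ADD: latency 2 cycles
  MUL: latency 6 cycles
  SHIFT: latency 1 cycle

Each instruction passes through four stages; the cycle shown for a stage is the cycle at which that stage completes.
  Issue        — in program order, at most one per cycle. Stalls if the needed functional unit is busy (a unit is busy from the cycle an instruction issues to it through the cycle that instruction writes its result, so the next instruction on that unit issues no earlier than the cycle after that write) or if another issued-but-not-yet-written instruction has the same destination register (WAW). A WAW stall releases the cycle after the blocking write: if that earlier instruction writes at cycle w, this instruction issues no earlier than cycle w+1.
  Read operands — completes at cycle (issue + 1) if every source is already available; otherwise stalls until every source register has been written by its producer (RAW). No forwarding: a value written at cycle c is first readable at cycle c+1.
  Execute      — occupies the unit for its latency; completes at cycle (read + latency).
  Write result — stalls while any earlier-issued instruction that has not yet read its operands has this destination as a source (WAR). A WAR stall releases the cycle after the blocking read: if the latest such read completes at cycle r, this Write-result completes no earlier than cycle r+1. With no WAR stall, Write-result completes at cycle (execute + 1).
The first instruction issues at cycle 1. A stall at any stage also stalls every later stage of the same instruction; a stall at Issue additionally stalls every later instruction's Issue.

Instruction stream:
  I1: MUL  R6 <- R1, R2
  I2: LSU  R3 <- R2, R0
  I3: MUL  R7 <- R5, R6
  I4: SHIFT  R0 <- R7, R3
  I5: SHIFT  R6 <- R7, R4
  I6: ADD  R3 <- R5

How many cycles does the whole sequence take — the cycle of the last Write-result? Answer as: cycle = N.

cycle = 27

1) issue 1, read 2, done 8, write 9
2) issue 2, read 3, done 4, write 5
3) issue 10, read 11, done 17, write 18  <struct: MUL busy until I1 writes@9>
4) issue 11, read 19, done 20, write 21  <RAW R7: wait I3 write@18>
5) issue 22, read 23, done 24, write 25  <struct: SHIFT busy until I4 writes@21>
6) issue 23, read 24, done 26, write 27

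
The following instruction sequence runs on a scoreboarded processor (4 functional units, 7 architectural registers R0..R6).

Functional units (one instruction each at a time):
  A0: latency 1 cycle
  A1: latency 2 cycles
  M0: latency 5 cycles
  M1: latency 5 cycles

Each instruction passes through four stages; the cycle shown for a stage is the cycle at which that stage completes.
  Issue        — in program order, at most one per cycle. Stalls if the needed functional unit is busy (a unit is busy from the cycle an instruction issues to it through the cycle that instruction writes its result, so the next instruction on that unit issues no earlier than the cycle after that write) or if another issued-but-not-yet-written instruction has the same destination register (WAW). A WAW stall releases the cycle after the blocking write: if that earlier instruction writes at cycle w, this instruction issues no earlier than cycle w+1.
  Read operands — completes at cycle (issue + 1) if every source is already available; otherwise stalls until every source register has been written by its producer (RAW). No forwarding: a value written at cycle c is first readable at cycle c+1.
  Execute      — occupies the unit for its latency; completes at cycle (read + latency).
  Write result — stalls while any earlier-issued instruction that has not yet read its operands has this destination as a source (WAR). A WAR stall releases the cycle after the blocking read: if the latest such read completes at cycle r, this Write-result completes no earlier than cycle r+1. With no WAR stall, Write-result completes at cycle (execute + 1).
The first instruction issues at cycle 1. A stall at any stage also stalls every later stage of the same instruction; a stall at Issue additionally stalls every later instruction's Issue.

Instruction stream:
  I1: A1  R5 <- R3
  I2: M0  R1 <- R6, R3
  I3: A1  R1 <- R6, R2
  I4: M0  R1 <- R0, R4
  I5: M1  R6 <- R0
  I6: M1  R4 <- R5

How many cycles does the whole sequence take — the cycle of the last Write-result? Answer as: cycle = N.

cycle = 31

I1 -> (1, 2, 4, 5)
I2 -> (2, 3, 8, 9)
I3 -> (10, 11, 13, 14)  // WAW R1: wait I2 write@9
I4 -> (15, 16, 21, 22)  // WAW R1: wait I3 write@14
I5 -> (16, 17, 22, 23)
I6 -> (24, 25, 30, 31)  // struct: M1 busy until I5 writes@23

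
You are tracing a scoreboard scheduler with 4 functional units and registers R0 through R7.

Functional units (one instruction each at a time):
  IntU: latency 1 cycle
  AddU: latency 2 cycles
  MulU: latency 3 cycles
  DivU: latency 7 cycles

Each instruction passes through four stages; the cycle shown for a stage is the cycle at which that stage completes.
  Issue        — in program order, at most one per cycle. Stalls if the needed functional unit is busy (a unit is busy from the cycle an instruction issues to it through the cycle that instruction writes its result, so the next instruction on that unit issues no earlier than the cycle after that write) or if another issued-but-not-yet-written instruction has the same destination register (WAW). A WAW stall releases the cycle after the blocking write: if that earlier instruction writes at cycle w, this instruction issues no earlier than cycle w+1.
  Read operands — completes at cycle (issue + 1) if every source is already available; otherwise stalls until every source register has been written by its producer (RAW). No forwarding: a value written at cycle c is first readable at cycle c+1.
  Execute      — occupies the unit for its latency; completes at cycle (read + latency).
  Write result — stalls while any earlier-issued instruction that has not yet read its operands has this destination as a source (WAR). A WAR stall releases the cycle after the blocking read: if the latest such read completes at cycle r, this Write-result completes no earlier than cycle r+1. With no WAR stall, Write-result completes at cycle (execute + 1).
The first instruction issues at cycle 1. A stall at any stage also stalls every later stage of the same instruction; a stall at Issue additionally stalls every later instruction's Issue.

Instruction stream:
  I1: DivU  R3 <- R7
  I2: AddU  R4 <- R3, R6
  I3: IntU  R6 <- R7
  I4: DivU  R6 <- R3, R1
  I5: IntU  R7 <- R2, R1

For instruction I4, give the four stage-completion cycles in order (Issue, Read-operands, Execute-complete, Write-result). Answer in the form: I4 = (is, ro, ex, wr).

[I1] 1/2/9/10
[I2] 2/11/13/14  (RAW R3: wait I1 write@10)
[I3] 3/4/5/12  (WAR R6: wait I2 read@11)
[I4] 13/14/21/22  (WAW R6: wait I3 write@12)
[I5] 14/15/16/17

I4 = (13, 14, 21, 22)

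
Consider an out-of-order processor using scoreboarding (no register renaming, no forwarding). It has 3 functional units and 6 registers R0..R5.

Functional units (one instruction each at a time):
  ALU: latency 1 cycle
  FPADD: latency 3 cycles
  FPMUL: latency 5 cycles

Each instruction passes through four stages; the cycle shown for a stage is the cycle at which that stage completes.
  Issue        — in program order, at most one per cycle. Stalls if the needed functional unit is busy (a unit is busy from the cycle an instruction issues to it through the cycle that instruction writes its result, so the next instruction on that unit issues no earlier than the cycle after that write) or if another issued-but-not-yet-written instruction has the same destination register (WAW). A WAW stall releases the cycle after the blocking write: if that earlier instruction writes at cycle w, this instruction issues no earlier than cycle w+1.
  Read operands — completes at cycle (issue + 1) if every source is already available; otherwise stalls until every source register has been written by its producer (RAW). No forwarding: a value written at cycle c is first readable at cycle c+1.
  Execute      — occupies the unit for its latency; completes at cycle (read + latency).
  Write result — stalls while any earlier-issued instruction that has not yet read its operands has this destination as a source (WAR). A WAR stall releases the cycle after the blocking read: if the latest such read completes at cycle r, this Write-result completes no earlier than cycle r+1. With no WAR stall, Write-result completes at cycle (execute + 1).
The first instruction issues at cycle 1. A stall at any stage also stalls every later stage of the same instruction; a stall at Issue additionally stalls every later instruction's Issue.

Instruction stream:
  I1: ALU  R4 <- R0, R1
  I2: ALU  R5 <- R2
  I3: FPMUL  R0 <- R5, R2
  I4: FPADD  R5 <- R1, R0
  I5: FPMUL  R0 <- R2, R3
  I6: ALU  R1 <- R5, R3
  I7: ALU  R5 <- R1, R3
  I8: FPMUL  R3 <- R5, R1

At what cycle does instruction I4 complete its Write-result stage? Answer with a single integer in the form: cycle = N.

cycle = 20

c1: issue I1 (ALU)
c2: I1 read-ops
c3: I1 finished on ALU
c4: I1→R4
c5: issue I2 (ALU)
c6: I2 read-ops; issue I3 (FPMUL)
c7: I2 finished on ALU
c8: I2→R5
c9: I3 read-ops; issue I4 (FPADD)
c14: I3 finished on FPMUL
c15: I3→R0
c16: I4 read-ops; issue I5 (FPMUL)
c17: I5 read-ops; issue I6 (ALU)
c19: I4 finished on FPADD
c20: I4→R5
c21: I6 read-ops
c22: I5 finished on FPMUL; I6 finished on ALU
c23: I5→R0; I6→R1
c24: issue I7 (ALU)
c25: I7 read-ops; issue I8 (FPMUL)
c26: I7 finished on ALU
c27: I7→R5
c28: I8 read-ops
c33: I8 finished on FPMUL
c34: I8→R3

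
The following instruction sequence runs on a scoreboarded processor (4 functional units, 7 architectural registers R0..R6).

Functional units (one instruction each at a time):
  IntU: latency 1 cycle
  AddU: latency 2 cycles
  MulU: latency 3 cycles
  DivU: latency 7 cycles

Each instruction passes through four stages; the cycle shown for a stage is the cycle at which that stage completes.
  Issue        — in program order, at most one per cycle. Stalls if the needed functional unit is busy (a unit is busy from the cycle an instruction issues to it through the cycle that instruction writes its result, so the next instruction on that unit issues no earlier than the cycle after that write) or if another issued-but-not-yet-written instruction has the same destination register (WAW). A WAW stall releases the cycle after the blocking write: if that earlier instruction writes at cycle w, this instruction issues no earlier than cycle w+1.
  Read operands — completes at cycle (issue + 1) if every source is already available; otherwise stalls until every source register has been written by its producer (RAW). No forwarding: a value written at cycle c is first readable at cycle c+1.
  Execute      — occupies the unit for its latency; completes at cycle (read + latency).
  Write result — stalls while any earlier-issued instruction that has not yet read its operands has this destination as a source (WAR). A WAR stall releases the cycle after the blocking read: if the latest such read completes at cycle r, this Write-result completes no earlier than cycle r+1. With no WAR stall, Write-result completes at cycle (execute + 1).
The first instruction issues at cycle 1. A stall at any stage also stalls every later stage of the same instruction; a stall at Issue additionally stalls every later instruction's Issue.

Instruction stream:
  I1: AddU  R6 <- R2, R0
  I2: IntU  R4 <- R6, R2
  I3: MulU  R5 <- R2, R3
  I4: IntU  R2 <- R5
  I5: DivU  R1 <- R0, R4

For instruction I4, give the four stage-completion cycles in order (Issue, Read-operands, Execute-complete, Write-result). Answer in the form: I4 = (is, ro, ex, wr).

I4 = (9, 10, 11, 12)

c1: I1→AddU
c2: I1 RO; I2→IntU
c3: I3→MulU
c4: I1 EX; I3 RO
c5: I1 WR R6
c6: I2 RO
c7: I2 EX; I3 EX
c8: I2 WR R4; I3 WR R5
c9: I4→IntU
c10: I4 RO; I5→DivU
c11: I4 EX; I5 RO
c12: I4 WR R2
c18: I5 EX
c19: I5 WR R1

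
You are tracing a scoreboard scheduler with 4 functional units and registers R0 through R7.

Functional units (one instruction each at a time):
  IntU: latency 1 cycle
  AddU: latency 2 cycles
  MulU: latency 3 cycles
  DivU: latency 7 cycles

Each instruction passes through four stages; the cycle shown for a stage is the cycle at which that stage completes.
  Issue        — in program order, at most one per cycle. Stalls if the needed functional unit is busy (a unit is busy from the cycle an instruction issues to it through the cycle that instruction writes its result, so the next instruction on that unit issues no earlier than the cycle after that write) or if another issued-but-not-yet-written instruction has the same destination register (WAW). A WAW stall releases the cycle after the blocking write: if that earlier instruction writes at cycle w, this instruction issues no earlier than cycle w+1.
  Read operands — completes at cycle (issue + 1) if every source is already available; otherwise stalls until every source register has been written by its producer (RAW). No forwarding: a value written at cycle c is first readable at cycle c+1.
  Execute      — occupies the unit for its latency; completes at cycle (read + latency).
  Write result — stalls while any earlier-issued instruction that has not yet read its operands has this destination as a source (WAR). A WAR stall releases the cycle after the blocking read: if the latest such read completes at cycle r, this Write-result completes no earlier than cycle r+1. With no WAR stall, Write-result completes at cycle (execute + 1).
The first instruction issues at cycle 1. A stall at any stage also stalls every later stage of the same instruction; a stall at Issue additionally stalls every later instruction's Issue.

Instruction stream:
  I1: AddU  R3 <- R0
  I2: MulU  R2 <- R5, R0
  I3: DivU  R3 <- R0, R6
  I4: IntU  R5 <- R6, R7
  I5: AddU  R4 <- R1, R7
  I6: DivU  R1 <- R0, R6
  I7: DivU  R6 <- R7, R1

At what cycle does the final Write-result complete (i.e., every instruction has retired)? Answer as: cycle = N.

[1] I1→AddU
[2] I1 RO; I2→MulU
[3] I2 RO
[4] I1 EX
[5] I1 WR R3
[6] I2 EX; I3→DivU
[7] I2 WR R2; I3 RO; I4→IntU
[8] I4 RO; I5→AddU
[9] I4 EX; I5 RO
[10] I4 WR R5
[11] I5 EX
[12] I5 WR R4
[14] I3 EX
[15] I3 WR R3
[16] I6→DivU
[17] I6 RO
[24] I6 EX
[25] I6 WR R1
[26] I7→DivU
[27] I7 RO
[34] I7 EX
[35] I7 WR R6

cycle = 35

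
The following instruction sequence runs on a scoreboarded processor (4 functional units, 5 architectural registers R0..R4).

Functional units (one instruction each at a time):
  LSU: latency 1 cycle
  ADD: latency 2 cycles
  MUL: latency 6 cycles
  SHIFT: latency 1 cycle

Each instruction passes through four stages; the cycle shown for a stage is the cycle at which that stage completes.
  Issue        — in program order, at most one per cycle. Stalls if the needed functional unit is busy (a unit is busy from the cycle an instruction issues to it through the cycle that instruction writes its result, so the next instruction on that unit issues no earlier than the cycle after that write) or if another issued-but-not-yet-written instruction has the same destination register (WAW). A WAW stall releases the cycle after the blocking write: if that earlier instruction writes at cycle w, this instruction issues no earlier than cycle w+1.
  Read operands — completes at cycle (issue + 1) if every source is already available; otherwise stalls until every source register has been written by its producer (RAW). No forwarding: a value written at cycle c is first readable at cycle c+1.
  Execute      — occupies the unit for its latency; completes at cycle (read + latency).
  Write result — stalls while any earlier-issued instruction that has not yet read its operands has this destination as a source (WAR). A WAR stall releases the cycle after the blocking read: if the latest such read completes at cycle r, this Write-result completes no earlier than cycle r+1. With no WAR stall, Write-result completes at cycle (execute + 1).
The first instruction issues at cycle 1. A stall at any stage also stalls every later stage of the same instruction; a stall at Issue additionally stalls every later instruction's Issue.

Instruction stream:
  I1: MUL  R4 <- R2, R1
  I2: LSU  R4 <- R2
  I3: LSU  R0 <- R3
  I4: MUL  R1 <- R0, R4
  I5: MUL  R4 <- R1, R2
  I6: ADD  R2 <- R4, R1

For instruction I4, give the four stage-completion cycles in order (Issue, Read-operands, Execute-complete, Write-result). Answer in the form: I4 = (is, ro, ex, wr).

I1 -> (1, 2, 8, 9)
I2 -> (10, 11, 12, 13)  // WAW R4: wait I1 write@9
I3 -> (14, 15, 16, 17)  // struct: LSU busy until I2 writes@13
I4 -> (15, 18, 24, 25)  // RAW R0: wait I3 write@17
I5 -> (26, 27, 33, 34)  // struct: MUL busy until I4 writes@25
I6 -> (27, 35, 37, 38)  // RAW R4: wait I5 write@34

I4 = (15, 18, 24, 25)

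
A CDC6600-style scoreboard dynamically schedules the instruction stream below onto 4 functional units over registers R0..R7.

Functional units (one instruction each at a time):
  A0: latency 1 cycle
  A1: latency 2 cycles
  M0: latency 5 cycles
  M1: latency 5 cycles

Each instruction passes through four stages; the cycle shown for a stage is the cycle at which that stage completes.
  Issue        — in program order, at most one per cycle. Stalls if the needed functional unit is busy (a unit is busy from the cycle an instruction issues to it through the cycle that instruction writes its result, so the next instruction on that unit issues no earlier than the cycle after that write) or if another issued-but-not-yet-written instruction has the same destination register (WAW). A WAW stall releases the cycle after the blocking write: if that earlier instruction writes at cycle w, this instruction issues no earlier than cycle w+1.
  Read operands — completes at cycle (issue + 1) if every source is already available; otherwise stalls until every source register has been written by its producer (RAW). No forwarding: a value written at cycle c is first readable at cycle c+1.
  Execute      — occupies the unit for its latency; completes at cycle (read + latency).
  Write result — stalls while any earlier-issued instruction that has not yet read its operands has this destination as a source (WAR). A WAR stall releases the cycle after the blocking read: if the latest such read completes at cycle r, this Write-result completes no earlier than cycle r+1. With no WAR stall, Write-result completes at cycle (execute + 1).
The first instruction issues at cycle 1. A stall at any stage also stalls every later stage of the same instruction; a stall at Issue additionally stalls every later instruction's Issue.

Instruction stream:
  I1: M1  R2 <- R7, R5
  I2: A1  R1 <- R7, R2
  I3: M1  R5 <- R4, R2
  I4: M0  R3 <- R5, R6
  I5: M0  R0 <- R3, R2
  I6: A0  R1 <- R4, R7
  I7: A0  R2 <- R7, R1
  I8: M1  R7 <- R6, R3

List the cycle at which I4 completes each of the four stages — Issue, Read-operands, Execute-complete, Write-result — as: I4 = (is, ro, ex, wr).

cycle 1: issue I1 (M1)
cycle 2: I1 read-ops · issue I2 (A1)
cycle 7: I1 finished on M1
cycle 8: I1→R2
cycle 9: I2 read-ops · issue I3 (M1)
cycle 10: I3 read-ops · issue I4 (M0)
cycle 11: I2 finished on A1
cycle 12: I2→R1
cycle 15: I3 finished on M1
cycle 16: I3→R5
cycle 17: I4 read-ops
cycle 22: I4 finished on M0
cycle 23: I4→R3
cycle 24: issue I5 (M0)
cycle 25: I5 read-ops · issue I6 (A0)
cycle 26: I6 read-ops
cycle 27: I6 finished on A0
cycle 28: I6→R1
cycle 29: issue I7 (A0)
cycle 30: I5 finished on M0 · I7 read-ops · issue I8 (M1)
cycle 31: I5→R0 · I7 finished on A0 · I8 read-ops
cycle 32: I7→R2
cycle 36: I8 finished on M1
cycle 37: I8→R7

I4 = (10, 17, 22, 23)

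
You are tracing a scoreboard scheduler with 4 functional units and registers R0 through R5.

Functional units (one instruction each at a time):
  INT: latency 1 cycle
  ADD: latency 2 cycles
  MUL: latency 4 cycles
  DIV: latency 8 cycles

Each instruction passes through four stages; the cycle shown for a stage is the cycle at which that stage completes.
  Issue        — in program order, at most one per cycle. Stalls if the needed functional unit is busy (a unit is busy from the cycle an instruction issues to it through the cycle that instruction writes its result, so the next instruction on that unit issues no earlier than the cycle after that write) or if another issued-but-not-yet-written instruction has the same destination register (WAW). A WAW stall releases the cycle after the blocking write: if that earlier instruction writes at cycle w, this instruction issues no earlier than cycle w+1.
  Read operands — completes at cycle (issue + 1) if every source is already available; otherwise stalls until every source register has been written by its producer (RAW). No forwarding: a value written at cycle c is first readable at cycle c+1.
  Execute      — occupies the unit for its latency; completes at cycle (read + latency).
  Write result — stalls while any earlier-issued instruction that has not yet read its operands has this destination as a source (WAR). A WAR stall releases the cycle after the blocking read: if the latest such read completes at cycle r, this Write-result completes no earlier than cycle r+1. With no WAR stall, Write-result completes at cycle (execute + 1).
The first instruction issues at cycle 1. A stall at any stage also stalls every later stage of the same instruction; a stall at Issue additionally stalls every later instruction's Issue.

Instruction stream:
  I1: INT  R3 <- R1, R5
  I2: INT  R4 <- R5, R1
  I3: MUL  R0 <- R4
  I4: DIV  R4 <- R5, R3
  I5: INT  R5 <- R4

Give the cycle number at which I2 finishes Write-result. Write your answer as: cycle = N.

I1 -> (1, 2, 3, 4)
I2 -> (5, 6, 7, 8)  // struct: INT busy until I1 writes@4
I3 -> (6, 9, 13, 14)  // RAW R4: wait I2 write@8
I4 -> (9, 10, 18, 19)  // WAW R4: wait I2 write@8
I5 -> (10, 20, 21, 22)  // RAW R4: wait I4 write@19

cycle = 8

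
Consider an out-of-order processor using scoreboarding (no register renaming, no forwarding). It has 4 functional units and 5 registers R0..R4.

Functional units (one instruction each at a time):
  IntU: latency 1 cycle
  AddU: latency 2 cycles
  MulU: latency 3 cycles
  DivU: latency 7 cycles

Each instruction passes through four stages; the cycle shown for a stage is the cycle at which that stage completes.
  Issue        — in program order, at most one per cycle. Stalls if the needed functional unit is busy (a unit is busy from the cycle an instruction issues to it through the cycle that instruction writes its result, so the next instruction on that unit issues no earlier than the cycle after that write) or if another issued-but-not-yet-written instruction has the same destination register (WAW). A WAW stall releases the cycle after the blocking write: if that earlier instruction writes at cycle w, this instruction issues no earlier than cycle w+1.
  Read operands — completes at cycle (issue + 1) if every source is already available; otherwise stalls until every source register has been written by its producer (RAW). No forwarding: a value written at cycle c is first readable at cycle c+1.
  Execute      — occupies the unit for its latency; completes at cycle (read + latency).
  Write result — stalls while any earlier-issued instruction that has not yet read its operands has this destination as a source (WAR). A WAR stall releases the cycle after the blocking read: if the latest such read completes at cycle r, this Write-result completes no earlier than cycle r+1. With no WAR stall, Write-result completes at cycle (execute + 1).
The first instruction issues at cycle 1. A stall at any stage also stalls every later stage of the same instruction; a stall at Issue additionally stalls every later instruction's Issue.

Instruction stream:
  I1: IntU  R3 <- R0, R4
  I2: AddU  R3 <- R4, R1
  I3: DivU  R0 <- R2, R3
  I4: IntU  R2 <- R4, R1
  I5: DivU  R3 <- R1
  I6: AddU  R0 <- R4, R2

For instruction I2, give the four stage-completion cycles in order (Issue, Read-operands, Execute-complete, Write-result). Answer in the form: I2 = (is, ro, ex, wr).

I1: IS=1 RO=2 EX=3 WR=4
I2: IS=5 RO=6 EX=8 WR=9  [WAW R3: wait I1 write@4]
I3: IS=6 RO=10 EX=17 WR=18  [RAW R3: wait I2 write@9]
I4: IS=7 RO=8 EX=9 WR=11  [WAR R2: wait I3 read@10]
I5: IS=19 RO=20 EX=27 WR=28  [struct: DivU busy until I3 writes@18]
I6: IS=20 RO=21 EX=23 WR=24

I2 = (5, 6, 8, 9)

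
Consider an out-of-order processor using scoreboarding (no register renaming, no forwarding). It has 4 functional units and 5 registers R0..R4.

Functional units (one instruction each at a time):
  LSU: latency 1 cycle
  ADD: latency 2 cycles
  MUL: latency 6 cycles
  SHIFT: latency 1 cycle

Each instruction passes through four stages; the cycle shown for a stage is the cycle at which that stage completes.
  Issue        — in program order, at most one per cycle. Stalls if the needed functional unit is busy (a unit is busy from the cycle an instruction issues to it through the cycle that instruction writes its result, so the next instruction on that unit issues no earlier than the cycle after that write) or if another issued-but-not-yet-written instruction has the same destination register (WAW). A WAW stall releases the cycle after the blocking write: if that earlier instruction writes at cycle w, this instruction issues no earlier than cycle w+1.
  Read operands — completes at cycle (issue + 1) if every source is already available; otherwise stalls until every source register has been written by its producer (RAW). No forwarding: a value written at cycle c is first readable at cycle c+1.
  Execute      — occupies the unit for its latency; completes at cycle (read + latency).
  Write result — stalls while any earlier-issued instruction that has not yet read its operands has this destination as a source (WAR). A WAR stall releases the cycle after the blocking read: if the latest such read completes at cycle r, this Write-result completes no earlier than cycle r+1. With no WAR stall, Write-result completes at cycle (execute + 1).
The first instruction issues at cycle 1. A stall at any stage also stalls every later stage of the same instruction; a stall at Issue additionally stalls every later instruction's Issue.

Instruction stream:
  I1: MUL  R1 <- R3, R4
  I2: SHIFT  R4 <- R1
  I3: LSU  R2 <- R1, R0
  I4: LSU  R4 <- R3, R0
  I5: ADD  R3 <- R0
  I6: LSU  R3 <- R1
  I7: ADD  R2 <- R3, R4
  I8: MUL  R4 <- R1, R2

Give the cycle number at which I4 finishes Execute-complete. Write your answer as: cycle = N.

cycle = 15

c1: I1 issues→MUL
c2: I1 reads, I2 issues→SHIFT
c3: I3 issues→LSU
c8: I1 exec-done
c9: I1 writes R1
c10: I2 reads, I3 reads
c11: I2 exec-done, I3 exec-done
c12: I2 writes R4, I3 writes R2
c13: I4 issues→LSU
c14: I4 reads, I5 issues→ADD
c15: I4 exec-done, I5 reads
c16: I4 writes R4
c17: I5 exec-done
c18: I5 writes R3
c19: I6 issues→LSU
c20: I6 reads, I7 issues→ADD
c21: I6 exec-done, I8 issues→MUL
c22: I6 writes R3
c23: I7 reads
c25: I7 exec-done
c26: I7 writes R2
c27: I8 reads
c33: I8 exec-done
c34: I8 writes R4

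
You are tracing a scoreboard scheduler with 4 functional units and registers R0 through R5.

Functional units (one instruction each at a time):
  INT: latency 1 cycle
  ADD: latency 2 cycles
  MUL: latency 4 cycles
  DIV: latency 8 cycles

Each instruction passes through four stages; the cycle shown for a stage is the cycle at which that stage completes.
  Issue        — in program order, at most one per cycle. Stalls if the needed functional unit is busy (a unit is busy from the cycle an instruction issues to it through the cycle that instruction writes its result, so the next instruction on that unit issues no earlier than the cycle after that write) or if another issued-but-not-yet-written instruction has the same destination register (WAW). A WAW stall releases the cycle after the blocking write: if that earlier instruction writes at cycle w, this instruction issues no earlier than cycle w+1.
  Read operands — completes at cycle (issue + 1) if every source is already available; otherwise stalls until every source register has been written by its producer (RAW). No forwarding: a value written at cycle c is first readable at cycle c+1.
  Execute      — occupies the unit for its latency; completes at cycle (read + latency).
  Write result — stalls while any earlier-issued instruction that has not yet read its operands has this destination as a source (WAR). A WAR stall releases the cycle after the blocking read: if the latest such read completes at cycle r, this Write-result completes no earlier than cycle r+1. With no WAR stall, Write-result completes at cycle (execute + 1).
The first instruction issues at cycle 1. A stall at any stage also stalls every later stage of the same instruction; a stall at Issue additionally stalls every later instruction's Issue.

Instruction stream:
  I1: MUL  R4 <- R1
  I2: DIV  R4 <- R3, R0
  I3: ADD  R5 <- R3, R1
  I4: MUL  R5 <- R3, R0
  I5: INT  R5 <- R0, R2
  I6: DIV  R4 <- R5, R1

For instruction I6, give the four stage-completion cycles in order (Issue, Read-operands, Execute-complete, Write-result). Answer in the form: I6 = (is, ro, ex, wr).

I1: IS=1 RO=2 EX=6 WR=7
I2: IS=8 RO=9 EX=17 WR=18  [WAW R4: wait I1 write@7]
I3: IS=9 RO=10 EX=12 WR=13
I4: IS=14 RO=15 EX=19 WR=20  [WAW R5: wait I3 write@13]
I5: IS=21 RO=22 EX=23 WR=24  [WAW R5: wait I4 write@20]
I6: IS=22 RO=25 EX=33 WR=34  [RAW R5: wait I5 write@24]

I6 = (22, 25, 33, 34)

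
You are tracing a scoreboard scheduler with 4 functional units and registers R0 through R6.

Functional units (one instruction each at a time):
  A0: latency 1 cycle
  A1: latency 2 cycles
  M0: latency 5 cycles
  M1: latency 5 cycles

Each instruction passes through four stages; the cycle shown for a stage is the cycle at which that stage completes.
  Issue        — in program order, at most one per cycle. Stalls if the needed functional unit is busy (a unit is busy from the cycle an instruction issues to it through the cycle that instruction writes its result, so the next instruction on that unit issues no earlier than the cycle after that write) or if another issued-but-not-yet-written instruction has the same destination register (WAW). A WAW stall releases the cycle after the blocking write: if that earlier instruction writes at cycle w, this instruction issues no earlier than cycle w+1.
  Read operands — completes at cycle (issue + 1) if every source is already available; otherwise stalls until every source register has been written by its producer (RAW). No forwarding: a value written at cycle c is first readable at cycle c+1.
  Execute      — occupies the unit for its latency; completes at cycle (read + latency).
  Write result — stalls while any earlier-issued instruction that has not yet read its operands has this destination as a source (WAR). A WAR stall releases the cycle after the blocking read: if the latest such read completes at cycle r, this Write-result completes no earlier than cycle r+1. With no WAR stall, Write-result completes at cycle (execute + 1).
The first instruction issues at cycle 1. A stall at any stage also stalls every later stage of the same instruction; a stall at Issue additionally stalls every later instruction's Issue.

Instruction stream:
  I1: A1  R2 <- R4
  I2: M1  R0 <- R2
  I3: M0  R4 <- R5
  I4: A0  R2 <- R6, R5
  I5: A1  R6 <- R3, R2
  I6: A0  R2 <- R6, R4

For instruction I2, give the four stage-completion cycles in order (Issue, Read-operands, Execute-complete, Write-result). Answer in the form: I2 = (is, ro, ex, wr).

I2 = (2, 6, 11, 12)

cycle 1: I1 issues→A1
cycle 2: I1 reads; I2 issues→M1
cycle 3: I3 issues→M0
cycle 4: I1 exec-done; I3 reads
cycle 5: I1 writes R2
cycle 6: I2 reads; I4 issues→A0
cycle 7: I4 reads; I5 issues→A1
cycle 8: I4 exec-done
cycle 9: I3 exec-done; I4 writes R2
cycle 10: I3 writes R4; I5 reads; I6 issues→A0
cycle 11: I2 exec-done
cycle 12: I2 writes R0; I5 exec-done
cycle 13: I5 writes R6
cycle 14: I6 reads
cycle 15: I6 exec-done
cycle 16: I6 writes R2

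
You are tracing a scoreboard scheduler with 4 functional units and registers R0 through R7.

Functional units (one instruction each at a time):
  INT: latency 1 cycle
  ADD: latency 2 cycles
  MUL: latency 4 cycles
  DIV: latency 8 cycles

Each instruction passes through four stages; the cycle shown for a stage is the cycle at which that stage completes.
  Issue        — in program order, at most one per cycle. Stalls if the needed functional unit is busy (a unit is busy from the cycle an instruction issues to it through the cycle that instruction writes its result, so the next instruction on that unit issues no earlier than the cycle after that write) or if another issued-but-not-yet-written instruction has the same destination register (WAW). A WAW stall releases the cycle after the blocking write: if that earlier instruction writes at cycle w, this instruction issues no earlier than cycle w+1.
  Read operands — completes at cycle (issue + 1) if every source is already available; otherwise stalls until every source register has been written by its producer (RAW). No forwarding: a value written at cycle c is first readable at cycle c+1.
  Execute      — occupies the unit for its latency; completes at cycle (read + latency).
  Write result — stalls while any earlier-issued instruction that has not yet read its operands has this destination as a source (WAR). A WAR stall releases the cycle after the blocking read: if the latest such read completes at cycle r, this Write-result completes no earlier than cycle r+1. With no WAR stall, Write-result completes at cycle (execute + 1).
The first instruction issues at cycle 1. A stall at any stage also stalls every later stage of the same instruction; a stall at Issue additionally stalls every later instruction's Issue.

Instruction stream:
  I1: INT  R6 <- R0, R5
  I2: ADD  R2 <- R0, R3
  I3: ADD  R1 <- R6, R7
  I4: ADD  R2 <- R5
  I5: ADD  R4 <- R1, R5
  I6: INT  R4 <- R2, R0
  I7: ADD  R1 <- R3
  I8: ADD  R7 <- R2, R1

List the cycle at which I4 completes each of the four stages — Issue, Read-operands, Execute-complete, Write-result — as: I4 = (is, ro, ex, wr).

I4 = (12, 13, 15, 16)

I1  is:1  ro:2  ex:3  wr:4
I2  is:2  ro:3  ex:5  wr:6
I3  is:7  ro:8  ex:10  wr:11  — struct: ADD busy until I2 writes@6
I4  is:12  ro:13  ex:15  wr:16  — struct: ADD busy until I3 writes@11
I5  is:17  ro:18  ex:20  wr:21  — struct: ADD busy until I4 writes@16
I6  is:22  ro:23  ex:24  wr:25  — WAW R4: wait I5 write@21
I7  is:23  ro:24  ex:26  wr:27
I8  is:28  ro:29  ex:31  wr:32  — struct: ADD busy until I7 writes@27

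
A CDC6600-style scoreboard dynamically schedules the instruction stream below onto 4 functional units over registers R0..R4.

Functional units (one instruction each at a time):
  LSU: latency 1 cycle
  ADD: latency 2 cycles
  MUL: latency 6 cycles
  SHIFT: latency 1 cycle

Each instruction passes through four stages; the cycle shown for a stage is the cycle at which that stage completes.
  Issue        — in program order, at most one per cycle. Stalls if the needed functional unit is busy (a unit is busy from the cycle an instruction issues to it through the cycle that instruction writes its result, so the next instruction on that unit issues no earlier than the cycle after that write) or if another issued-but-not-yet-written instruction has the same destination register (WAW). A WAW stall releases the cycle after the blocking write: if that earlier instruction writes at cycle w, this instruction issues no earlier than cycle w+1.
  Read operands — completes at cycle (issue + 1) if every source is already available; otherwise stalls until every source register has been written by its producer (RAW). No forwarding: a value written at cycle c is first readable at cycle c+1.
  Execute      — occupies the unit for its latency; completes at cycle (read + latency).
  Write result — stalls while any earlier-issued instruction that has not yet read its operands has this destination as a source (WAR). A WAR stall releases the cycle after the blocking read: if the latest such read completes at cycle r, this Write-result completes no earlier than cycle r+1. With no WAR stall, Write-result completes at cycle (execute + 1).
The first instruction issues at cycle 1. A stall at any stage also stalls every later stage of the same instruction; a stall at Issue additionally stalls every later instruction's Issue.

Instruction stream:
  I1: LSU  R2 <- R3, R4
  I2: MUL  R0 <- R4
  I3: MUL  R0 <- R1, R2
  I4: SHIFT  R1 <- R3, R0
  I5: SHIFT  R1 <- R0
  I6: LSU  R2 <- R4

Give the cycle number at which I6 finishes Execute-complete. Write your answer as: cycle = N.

I1 -> (1, 2, 3, 4)
I2 -> (2, 3, 9, 10)
I3 -> (11, 12, 18, 19)  // struct: MUL busy until I2 writes@10
I4 -> (12, 20, 21, 22)  // RAW R0: wait I3 write@19
I5 -> (23, 24, 25, 26)  // struct: SHIFT busy until I4 writes@22
I6 -> (24, 25, 26, 27)

cycle = 26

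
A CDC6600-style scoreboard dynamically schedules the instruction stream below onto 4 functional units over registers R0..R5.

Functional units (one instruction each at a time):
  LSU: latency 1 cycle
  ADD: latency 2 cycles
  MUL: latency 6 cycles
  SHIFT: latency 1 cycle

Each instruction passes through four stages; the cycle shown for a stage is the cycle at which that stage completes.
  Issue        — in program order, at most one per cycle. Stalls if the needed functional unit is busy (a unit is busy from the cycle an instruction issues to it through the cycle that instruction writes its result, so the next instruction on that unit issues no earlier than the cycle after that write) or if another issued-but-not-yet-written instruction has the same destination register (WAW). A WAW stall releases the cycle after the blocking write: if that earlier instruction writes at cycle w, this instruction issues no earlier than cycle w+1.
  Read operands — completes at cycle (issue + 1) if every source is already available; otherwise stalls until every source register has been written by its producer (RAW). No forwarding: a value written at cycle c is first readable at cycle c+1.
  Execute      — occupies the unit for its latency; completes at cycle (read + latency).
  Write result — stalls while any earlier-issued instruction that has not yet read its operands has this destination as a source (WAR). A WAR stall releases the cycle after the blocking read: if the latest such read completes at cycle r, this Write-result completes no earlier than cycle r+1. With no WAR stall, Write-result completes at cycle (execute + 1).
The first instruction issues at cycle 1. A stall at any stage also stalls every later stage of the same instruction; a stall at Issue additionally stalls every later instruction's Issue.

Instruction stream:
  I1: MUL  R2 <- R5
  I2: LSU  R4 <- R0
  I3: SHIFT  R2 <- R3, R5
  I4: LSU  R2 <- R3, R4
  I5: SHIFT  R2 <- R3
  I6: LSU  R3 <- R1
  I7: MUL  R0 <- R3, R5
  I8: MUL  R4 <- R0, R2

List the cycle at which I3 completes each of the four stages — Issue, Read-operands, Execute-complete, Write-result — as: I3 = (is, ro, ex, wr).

[1] issue I1 (MUL)
[2] I1 read-ops · issue I2 (LSU)
[3] I2 read-ops
[4] I2 finished on LSU
[5] I2→R4
[8] I1 finished on MUL
[9] I1→R2
[10] issue I3 (SHIFT)
[11] I3 read-ops
[12] I3 finished on SHIFT
[13] I3→R2
[14] issue I4 (LSU)
[15] I4 read-ops
[16] I4 finished on LSU
[17] I4→R2
[18] issue I5 (SHIFT)
[19] I5 read-ops · issue I6 (LSU)
[20] I5 finished on SHIFT · I6 read-ops · issue I7 (MUL)
[21] I5→R2 · I6 finished on LSU
[22] I6→R3
[23] I7 read-ops
[29] I7 finished on MUL
[30] I7→R0
[31] issue I8 (MUL)
[32] I8 read-ops
[38] I8 finished on MUL
[39] I8→R4

I3 = (10, 11, 12, 13)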